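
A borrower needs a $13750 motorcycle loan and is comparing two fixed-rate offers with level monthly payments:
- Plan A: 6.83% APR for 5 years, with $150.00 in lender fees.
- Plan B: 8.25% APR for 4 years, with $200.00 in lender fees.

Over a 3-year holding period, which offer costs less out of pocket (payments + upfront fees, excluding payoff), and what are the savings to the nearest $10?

Plan A: monthly rate = 6.83%/12 = 0.0056917; payment = 13,750 × 0.0056917 / (1 − (1+0.0056917)^−60) = $271.16.
Plan B: at 8.25% the monthly rate is 0.0068750, so the payment is 13,750 × 0.0068750 / (1 − 1.0068750^−48) = $337.29.
Over 36 months: Plan A costs 36 × $271.16 + $150.00 = $9,911.76; Plan B costs 36 × $337.29 + $200.00 = $12,342.44.
Plan A is cheaper by $12,342.44 − $9,911.76 = $2,430.68.

Plan A by $2,430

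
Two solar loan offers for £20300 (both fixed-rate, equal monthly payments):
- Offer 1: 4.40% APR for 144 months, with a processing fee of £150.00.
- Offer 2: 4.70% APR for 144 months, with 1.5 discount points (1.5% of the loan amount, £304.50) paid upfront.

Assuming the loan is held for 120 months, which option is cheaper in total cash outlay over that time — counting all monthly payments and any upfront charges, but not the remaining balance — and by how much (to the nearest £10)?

Offer 1 by £520

Offer 1: at 4.40% the monthly rate is 0.0036667, so the payment is 20,300 × 0.0036667 / (1 − 1.0036667^−144) = £181.70.
Offer 2: at 4.70% the monthly rate is 0.0039167, so the payment is 20,300 × 0.0039167 / (1 − 1.0039167^−144) = £184.71.
Over 120 months: Offer 1 costs 120 × £181.70 + £150.00 = £21,954.00; Offer 2 costs 120 × £184.71 + £304.50 = £22,469.70.
Offer 1 is cheaper by £22,469.70 − £21,954.00 = £515.70.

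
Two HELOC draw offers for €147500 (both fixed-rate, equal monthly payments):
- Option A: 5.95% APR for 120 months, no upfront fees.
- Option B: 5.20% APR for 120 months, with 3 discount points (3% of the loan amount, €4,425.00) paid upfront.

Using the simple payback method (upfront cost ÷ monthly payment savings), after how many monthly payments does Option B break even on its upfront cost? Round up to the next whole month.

81 months

Option A: monthly rate = 5.95%/12 = 0.0049583; payment = 147,500 × 0.0049583 / (1 − (1+0.0049583)^−120) = €1,633.85.
Option B: at 5.20% the monthly rate is 0.0043333, so the payment is 147,500 × 0.0043333 / (1 − 1.0043333^−120) = €1,578.93.
Monthly savings = €1,633.85 − €1,578.93 = €54.92.
Break-even = €4,425.00 / €54.92 = 80.57 → 81 months.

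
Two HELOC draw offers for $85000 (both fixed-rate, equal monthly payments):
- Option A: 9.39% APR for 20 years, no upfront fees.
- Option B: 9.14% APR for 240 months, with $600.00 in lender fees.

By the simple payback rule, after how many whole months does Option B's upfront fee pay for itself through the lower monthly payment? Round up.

44 months

Option A: at 9.39% the monthly rate is 0.0078250, so the payment is 85,000 × 0.0078250 / (1 − 1.0078250^−240) = $786.22.
Option B: monthly rate = 9.14%/12 = 0.0076167; payment = 85,000 × 0.0076167 / (1 − (1+0.0076167)^−240) = $772.44.
Monthly savings = $786.22 − $772.44 = $13.78.
Break-even = $600.00 / $13.78 = 43.54 → 44 months.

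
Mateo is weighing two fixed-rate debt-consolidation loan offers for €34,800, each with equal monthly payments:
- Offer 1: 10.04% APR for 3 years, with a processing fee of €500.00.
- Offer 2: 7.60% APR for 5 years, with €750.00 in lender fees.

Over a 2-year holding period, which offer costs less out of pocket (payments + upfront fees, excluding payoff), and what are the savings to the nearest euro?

Offer 2 by €9,940

Offer 1: monthly rate = 10.04%/12 = 0.0083667; payment = 34,800 × 0.0083667 / (1 − (1+0.0083667)^−36) = €1,123.55.
Offer 2: at 7.60% the monthly rate is 0.0063333, so the payment is 34,800 × 0.0063333 / (1 − 1.0063333^−60) = €698.98.
Over 24 months: Offer 1 costs 24 × €1,123.55 + €500.00 = €27,465.20; Offer 2 costs 24 × €698.98 + €750.00 = €17,525.52.
Offer 2 is cheaper by €27,465.20 − €17,525.52 = €9,939.68.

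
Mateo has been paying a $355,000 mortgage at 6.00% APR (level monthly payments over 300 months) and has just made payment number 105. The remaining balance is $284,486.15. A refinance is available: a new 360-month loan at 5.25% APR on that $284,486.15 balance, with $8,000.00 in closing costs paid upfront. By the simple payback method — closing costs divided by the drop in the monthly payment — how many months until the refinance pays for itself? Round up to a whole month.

12 months

Current payment = 355,000 × 6%/12 / (1 − (1+0.0050000)^−300) = $2,287.27.
Refinanced payment = 284,486.15 × 0.0043750 / (1 − (1+0.0043750)^−360) = $1,570.94.
Monthly savings = $2,287.27 − $1,570.94 = $716.33.
Break-even = $8,000.00 / $716.33 = 11.17 → 12 months.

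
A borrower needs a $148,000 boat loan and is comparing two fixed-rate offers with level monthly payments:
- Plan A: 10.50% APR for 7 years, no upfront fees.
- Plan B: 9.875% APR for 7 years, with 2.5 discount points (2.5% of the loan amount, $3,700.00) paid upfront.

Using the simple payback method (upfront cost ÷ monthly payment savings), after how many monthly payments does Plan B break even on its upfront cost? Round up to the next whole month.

Plan A: monthly rate = 10.5%/12 = 0.0087500; payment = 148,000 × 0.0087500 / (1 − (1+0.0087500)^−84) = $2,495.38.
Plan B: monthly rate = 9.875%/12 = 0.0082292; payment = 148,000 × 0.0082292 / (1 − (1+0.0082292)^−84) = $2,447.43.
Monthly savings = $2,495.38 − $2,447.43 = $47.95.
Break-even = $3,700.00 / $47.95 = 77.16 → 78 months.

78 months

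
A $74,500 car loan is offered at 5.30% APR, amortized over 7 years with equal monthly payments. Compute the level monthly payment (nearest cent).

$1,063.51

Monthly rate = 5.3%/12 = 0.0044167; payment = 74,500 × 0.0044167 / (1 − (1+0.0044167)^−84) = $1,063.51.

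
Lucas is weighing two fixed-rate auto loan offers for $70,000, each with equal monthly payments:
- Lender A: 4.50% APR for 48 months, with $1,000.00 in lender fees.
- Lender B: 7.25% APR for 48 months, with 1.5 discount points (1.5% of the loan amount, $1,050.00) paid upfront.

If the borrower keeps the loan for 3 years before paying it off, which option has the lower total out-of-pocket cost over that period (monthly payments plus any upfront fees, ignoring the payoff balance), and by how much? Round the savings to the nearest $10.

Lender A by $3,220

Lender A: at 4.50% the monthly rate is 0.0037500, so the payment is 70,000 × 0.0037500 / (1 − 1.0037500^−48) = $1,596.24.
Lender B: at 7.25% the monthly rate is 0.0060417, so the payment is 70,000 × 0.0060417 / (1 − 1.0060417^−48) = $1,684.37.
Over 36 months: Lender A costs 36 × $1,596.24 + $1,000.00 = $58,464.64; Lender B costs 36 × $1,684.37 + $1,050.00 = $61,687.32.
Lender A is cheaper by $61,687.32 − $58,464.64 = $3,222.68.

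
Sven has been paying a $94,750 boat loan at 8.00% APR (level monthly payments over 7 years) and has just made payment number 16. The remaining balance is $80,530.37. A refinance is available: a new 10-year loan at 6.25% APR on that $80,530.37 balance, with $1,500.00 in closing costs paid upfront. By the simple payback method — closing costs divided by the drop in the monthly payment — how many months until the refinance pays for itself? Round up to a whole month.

Current payment = 94,750 × 8%/12 / (1 − (1+0.0066667)^−84) = $1,476.79.
Refinanced payment = 80,530.37 × 0.0052083 / (1 − (1+0.0052083)^−120) = $904.20.
Monthly savings = $1,476.79 − $904.20 = $572.59.
Break-even = $1,500.00 / $572.59 = 2.62 → 3 months.

3 months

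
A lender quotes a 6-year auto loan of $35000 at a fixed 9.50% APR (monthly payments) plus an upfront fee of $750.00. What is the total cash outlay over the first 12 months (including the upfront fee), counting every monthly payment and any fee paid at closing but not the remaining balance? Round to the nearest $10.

$8,430

At 9.50% the monthly rate is 0.0079167, so the payment is 35,000 × 0.0079167 / (1 − 1.0079167^−72) = $639.61.
Total outlay = 12 × $639.61 + $750.00 = $8,425.32.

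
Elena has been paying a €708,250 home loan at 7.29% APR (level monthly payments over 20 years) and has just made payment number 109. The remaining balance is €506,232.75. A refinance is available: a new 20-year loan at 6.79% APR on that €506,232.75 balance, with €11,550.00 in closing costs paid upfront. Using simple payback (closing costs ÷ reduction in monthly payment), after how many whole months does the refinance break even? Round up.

7 months

Current payment = 708,250 × 7.29%/12 / (1 − (1+0.0060750)^−240) = €5,615.02.
Refinanced payment = 506,232.75 × 0.0056583 / (1 − (1+0.0056583)^−240) = €3,861.26.
Monthly savings = €5,615.02 − €3,861.26 = €1,753.76.
Break-even = €11,550.00 / €1,753.76 = 6.59 → 7 months.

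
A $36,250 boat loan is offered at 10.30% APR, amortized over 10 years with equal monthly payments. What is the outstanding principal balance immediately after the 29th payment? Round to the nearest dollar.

With monthly rate i = 10.3%/12 = 0.0085833, the balance after k of n payments is P · [(1+i)^n − (1+i)^k] / [(1+i)^n − 1].
(1+0.0085833)^120 = 2.78878137 and (1+0.0085833)^29 = 1.28127346, so the balance is 36,250 × (2.78878137 − 1.28127346) / (2.78878137 − 1) = $30,549.94.

$30,550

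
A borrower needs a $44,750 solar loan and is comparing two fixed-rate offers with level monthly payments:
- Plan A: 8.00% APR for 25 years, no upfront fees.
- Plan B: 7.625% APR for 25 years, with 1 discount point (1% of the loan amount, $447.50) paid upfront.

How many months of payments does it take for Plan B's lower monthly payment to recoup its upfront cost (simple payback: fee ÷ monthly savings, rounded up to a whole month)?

Plan A: at 8.00% the monthly rate is 0.0066667, so the payment is 44,750 × 0.0066667 / (1 − 1.0066667^−300) = $345.39.
Plan B: monthly rate = 7.625%/12 = 0.0063542; payment = 44,750 × 0.0063542 / (1 − (1+0.0063542)^−300) = $334.35.
Monthly savings = $345.39 − $334.35 = $11.04.
Break-even = $447.50 / $11.04 = 40.53 → 41 months.

41 months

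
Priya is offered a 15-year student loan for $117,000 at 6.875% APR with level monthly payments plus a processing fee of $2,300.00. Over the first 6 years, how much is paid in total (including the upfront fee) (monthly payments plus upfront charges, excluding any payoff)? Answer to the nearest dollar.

Monthly rate = 6.875%/12 = 0.0057292; payment = 117,000 × 0.0057292 / (1 − (1+0.0057292)^−180) = $1,043.47.
Total outlay = 72 × $1,043.47 + $2,300.00 = $77,429.84.

$77,430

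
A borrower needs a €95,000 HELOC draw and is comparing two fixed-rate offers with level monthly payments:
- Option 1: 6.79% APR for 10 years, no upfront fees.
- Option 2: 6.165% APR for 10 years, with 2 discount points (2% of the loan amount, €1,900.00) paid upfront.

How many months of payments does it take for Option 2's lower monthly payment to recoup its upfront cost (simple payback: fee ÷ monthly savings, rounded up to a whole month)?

Option 1: monthly rate = 6.79%/12 = 0.0056583; payment = 95,000 × 0.0056583 / (1 − (1+0.0056583)^−120) = €1,092.78.
Option 2: at 6.165% the monthly rate is 0.0051375, so the payment is 95,000 × 0.0051375 / (1 − 1.0051375^−120) = €1,062.58.
Monthly savings = €1,092.78 − €1,062.58 = €30.20.
Break-even = €1,900.00 / €30.20 = 62.91 → 63 months.

63 months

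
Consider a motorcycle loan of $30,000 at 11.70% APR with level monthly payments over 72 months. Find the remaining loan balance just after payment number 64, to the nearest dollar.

With monthly rate i = 11.7%/12 = 0.0097500, the balance after k of n payments is P · [(1+i)^n − (1+i)^k] / [(1+i)^n − 1].
(1+0.0097500)^72 = 2.01093509 and (1+0.0097500)^64 = 1.86074627, so the balance is 30,000 × (2.01093509 − 1.86074627) / (2.01093509 − 1) = $4,456.93.

$4,457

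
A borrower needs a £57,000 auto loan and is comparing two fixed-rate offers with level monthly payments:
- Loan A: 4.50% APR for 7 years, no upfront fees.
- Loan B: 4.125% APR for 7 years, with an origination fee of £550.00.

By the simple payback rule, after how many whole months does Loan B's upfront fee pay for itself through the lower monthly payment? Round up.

56 months

Loan A: at 4.50% the monthly rate is 0.0037500, so the payment is 57,000 × 0.0037500 / (1 − 1.0037500^−84) = £792.31.
Loan B: monthly rate = 4.125%/12 = 0.0034375; payment = 57,000 × 0.0034375 / (1 − (1+0.0034375)^−84) = £782.41.
Monthly savings = £792.31 − £782.41 = £9.90.
Break-even = £550.00 / £9.90 = 55.56 → 56 months.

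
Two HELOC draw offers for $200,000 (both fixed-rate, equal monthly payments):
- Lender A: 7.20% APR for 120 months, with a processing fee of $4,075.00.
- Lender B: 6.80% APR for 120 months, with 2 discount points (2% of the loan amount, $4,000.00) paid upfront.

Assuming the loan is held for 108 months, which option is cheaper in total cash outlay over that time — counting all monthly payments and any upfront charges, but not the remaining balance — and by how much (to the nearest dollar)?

Lender A: at 7.20% the monthly rate is 0.0060000, so the payment is 200,000 × 0.0060000 / (1 − 1.0060000^−120) = $2,342.84.
Lender B: at 6.80% the monthly rate is 0.0056667, so the payment is 200,000 × 0.0056667 / (1 − 1.0056667^−120) = $2,301.61.
Over 108 months: Lender A costs 108 × $2,342.84 + $4,075.00 = $257,101.72; Lender B costs 108 × $2,301.61 + $4,000.00 = $252,573.88.
Lender B is cheaper by $257,101.72 − $252,573.88 = $4,527.84.

Lender B by $4,528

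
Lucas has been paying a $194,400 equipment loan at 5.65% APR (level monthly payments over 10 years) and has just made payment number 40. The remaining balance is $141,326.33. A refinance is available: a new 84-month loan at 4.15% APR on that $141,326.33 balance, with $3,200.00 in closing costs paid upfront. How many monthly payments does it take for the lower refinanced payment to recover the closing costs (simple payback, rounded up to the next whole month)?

18 months

Current payment = 194,400 × 5.65%/12 / (1 − (1+0.0047083)^−120) = $2,124.23.
Refinanced payment = 141,326.33 × 0.0034583 / (1 − (1+0.0034583)^−84) = $1,941.54.
Monthly savings = $2,124.23 − $1,941.54 = $182.69.
Break-even = $3,200.00 / $182.69 = 17.52 → 18 months.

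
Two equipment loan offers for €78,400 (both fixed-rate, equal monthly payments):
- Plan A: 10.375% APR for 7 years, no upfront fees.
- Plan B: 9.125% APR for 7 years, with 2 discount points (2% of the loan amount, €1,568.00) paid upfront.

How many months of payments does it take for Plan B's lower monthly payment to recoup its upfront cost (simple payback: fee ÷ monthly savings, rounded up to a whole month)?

Plan A: monthly rate = 10.375%/12 = 0.0086458; payment = 78,400 × 0.0086458 / (1 − (1+0.0086458)^−84) = €1,316.77.
Plan B: monthly rate = 9.125%/12 = 0.0076042; payment = 78,400 × 0.0076042 / (1 − (1+0.0076042)^−84) = €1,266.36.
Monthly savings = €1,316.77 − €1,266.36 = €50.41.
Break-even = €1,568.00 / €50.41 = 31.10 → 32 months.

32 months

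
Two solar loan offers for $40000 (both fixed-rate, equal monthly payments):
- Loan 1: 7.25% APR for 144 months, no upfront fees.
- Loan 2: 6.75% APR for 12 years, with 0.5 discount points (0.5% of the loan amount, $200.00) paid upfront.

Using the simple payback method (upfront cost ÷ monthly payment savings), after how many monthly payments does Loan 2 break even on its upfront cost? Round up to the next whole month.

Loan 1: monthly rate = 7.25%/12 = 0.0060417; payment = 40,000 × 0.0060417 / (1 − (1+0.0060417)^−144) = $416.70.
Loan 2: monthly rate = 6.75%/12 = 0.0056250; payment = 40,000 × 0.0056250 / (1 − (1+0.0056250)^−144) = $406.04.
Monthly savings = $416.70 − $406.04 = $10.66.
Break-even = $200.00 / $10.66 = 18.76 → 19 months.

19 months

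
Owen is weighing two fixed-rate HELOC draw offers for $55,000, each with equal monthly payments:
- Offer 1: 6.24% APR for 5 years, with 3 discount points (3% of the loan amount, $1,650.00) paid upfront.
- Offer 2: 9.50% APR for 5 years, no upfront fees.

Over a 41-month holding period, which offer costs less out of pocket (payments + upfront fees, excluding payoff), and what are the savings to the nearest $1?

Offer 1 by $1,862

Offer 1: at 6.24% the monthly rate is 0.0052000, so the payment is 55,000 × 0.0052000 / (1 − 1.0052000^−60) = $1,069.45.
Offer 2: at 9.50% the monthly rate is 0.0079167, so the payment is 55,000 × 0.0079167 / (1 − 1.0079167^−60) = $1,155.10.
Over 41 months: Offer 1 costs 41 × $1,069.45 + $1,650.00 = $45,497.45; Offer 2 costs 41 × $1,155.10 = $47,359.10.
Offer 1 is cheaper by $47,359.10 − $45,497.45 = $1,861.65.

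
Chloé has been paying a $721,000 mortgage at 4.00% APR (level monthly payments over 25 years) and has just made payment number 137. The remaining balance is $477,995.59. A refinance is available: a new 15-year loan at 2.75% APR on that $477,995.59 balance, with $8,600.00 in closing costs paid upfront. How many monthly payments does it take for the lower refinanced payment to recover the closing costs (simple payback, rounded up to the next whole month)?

Current payment = 721,000 × 4%/12 / (1 − (1+0.0033333)^−300) = $3,805.70.
Refinanced payment = 477,995.59 × 0.0022917 / (1 − (1+0.0022917)^−180) = $3,243.78.
Monthly savings = $3,805.70 − $3,243.78 = $561.92.
Break-even = $8,600.00 / $561.92 = 15.30 → 16 months.

16 months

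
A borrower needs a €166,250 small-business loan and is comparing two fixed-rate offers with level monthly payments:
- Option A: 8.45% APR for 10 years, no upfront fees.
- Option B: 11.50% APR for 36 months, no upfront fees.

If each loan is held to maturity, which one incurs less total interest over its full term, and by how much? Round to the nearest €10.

Option A: at 8.45% the monthly rate is 0.0070417, so the payment is 166,250 × 0.0070417 / (1 − 1.0070417^−120) = €2,056.82.
Total interest on Option A = 120 × €2,056.82 − €166,250 = €80,568.40.
Option B: at 11.50% the monthly rate is 0.0095833, so the payment is 166,250 × 0.0095833 / (1 − 1.0095833^−36) = €5,482.26.
Total interest on Option B = 36 × €5,482.26 − €166,250 = €31,111.36.
Option B is lower by €49,457.04.

Option B by €49,460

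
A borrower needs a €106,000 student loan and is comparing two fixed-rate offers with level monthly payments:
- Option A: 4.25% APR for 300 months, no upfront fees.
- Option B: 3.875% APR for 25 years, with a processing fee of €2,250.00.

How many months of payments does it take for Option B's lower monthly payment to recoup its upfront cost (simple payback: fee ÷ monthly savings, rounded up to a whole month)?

Option A: monthly rate = 4.25%/12 = 0.0035417; payment = 106,000 × 0.0035417 / (1 − (1+0.0035417)^−300) = €574.24.
Option B: monthly rate = 3.875%/12 = 0.0032292; payment = 106,000 × 0.0032292 / (1 − (1+0.0032292)^−300) = €552.22.
Monthly savings = €574.24 − €552.22 = €22.02.
Break-even = €2,250.00 / €22.02 = 102.18 → 103 months.

103 months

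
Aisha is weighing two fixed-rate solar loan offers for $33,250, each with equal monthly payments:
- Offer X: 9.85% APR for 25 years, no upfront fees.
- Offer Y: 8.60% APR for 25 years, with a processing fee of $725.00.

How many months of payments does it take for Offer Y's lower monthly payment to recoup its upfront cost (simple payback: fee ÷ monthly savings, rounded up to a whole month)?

26 months

Offer X: at 9.85% the monthly rate is 0.0082083, so the payment is 33,250 × 0.0082083 / (1 − 1.0082083^−300) = $298.63.
Offer Y: at 8.60% the monthly rate is 0.0071667, so the payment is 33,250 × 0.0071667 / (1 − 1.0071667^−300) = $269.98.
Monthly savings = $298.63 − $269.98 = $28.65.
Break-even = $725.00 / $28.65 = 25.31 → 26 months.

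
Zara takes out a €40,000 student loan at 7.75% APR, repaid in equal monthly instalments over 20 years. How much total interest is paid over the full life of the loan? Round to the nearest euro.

€38,811

Monthly rate = 7.75%/12 = 0.0064583; payment = 40,000 × 0.0064583 / (1 − (1+0.0064583)^−240) = €328.38.
Total paid = 240 × €328.38 = €78,811.20; interest = €78,811.20 − €40,000 = €38,811.20.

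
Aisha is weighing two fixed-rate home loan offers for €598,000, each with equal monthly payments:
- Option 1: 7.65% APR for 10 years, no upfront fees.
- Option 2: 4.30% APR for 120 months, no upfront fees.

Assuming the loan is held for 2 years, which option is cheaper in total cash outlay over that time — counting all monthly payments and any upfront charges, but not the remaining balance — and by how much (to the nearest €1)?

Option 1: at 7.65% the monthly rate is 0.0063750, so the payment is 598,000 × 0.0063750 / (1 − 1.0063750^−120) = €7,145.27.
Option 2: monthly rate = 4.3%/12 = 0.0035833; payment = 598,000 × 0.0035833 / (1 − (1+0.0035833)^−120) = €6,140.09.
Over 24 months: Option 1 costs 24 × €7,145.27 = €171,486.48; Option 2 costs 24 × €6,140.09 = €147,362.16.
Option 2 is cheaper by €171,486.48 − €147,362.16 = €24,124.32.

Option 2 by €24,124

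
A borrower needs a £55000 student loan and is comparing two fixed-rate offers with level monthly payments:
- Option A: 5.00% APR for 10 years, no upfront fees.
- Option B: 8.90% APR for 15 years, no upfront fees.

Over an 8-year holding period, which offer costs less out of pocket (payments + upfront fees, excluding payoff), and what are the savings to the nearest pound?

Option B by £2,763

Option A: monthly rate = 5%/12 = 0.0041667; payment = 55,000 × 0.0041667 / (1 − (1+0.0041667)^−120) = £583.36.
Option B: at 8.90% the monthly rate is 0.0074167, so the payment is 55,000 × 0.0074167 / (1 − 1.0074167^−180) = £554.58.
Over 96 months: Option A costs 96 × £583.36 = £56,002.56; Option B costs 96 × £554.58 = £53,239.68.
Option B is cheaper by £56,002.56 − £53,239.68 = £2,762.88.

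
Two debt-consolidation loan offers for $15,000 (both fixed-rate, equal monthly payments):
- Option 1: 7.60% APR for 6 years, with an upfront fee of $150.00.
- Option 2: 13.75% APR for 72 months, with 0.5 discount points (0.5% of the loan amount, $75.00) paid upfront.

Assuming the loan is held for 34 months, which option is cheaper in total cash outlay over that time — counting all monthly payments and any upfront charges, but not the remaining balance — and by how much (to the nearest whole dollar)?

Option 1: monthly rate = 7.6%/12 = 0.0063333; payment = 15,000 × 0.0063333 / (1 − (1+0.0063333)^−72) = $260.08.
Option 2: at 13.75% the monthly rate is 0.0114583, so the payment is 15,000 × 0.0114583 / (1 − 1.0114583^−72) = $307.08.
Over 34 months: Option 1 costs 34 × $260.08 + $150.00 = $8,992.72; Option 2 costs 34 × $307.08 + $75.00 = $10,515.72.
Option 1 is cheaper by $10,515.72 − $8,992.72 = $1,523.00.

Option 1 by $1,523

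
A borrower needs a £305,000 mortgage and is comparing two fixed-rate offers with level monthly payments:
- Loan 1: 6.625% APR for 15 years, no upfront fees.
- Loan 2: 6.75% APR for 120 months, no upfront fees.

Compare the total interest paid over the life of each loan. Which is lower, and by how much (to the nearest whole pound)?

Loan 2 by £61,762

Loan 1: at 6.625% the monthly rate is 0.0055208, so the payment is 305,000 × 0.0055208 / (1 − 1.0055208^−180) = £2,677.88.
Total interest on Loan 1 = 180 × £2,677.88 − £305,000 = £177,018.40.
Loan 2: at 6.75% the monthly rate is 0.0056250, so the payment is 305,000 × 0.0056250 / (1 − 1.0056250^−120) = £3,502.14.
Total interest on Loan 2 = 120 × £3,502.14 − £305,000 = £115,256.80.
Loan 2 is lower by £61,761.60.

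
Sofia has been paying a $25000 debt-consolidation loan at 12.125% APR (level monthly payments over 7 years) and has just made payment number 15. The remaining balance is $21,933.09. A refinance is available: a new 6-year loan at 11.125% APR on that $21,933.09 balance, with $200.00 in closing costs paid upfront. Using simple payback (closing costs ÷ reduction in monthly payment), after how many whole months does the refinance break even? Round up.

Current payment = 25,000 × 12.125%/12 / (1 − (1+0.0101042)^−84) = $442.99.
Refinanced payment = 21,933.09 × 0.0092708 / (1 − (1+0.0092708)^−72) = $418.88.
Monthly savings = $442.99 − $418.88 = $24.11.
Break-even = $200.00 / $24.11 = 8.30 → 9 months.

9 months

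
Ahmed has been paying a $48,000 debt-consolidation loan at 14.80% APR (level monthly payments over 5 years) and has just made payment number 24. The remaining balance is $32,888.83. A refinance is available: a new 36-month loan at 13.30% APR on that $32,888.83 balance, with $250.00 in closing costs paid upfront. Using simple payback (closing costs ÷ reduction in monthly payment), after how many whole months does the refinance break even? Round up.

Current payment = 48,000 × 14.8%/12 / (1 − (1+0.0123333)^−60) = $1,136.88.
Refinanced payment = 32,888.83 × 0.0110833 / (1 − (1+0.0110833)^−36) = $1,112.91.
Monthly savings = $1,136.88 − $1,112.91 = $23.97.
Break-even = $250.00 / $23.97 = 10.43 → 11 months.

11 months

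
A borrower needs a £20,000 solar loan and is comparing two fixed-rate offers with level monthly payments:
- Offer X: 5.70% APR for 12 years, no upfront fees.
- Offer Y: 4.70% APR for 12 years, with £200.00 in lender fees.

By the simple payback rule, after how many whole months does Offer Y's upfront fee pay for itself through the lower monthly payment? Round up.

20 months

Offer X: at 5.70% the monthly rate is 0.0047500, so the payment is 20,000 × 0.0047500 / (1 − 1.0047500^−144) = £192.08.
Offer Y: monthly rate = 4.7%/12 = 0.0039167; payment = 20,000 × 0.0039167 / (1 − (1+0.0039167)^−144) = £181.98.
Monthly savings = £192.08 − £181.98 = £10.10.
Break-even = £200.00 / £10.10 = 19.80 → 20 months.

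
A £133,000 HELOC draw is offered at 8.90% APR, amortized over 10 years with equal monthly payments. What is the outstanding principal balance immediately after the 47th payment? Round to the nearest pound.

With monthly rate i = 8.9%/12 = 0.0074167, the balance after k of n payments is P · [(1+i)^n − (1+i)^k] / [(1+i)^n − 1].
(1+0.0074167)^120 = 2.42714535 and (1+0.0074167)^47 = 1.41523703, so the balance is 133,000 × (2.42714535 − 1.41523703) / (2.42714535 − 1) = £94,302.80.

£94,303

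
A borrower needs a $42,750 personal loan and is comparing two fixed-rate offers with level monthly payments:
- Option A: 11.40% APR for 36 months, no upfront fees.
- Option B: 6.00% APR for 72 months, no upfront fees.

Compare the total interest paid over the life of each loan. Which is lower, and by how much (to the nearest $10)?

Option A by $330

Option A: monthly rate = 11.4%/12 = 0.0095000; payment = 42,750 × 0.0095000 / (1 − (1+0.0095000)^−36) = $1,407.69.
Total interest on Option A = 36 × $1,407.69 − $42,750 = $7,926.84.
Option B: at 6.00% the monthly rate is 0.0050000, so the payment is 42,750 × 0.0050000 / (1 − 1.0050000^−72) = $708.49.
Total interest on Option B = 72 × $708.49 − $42,750 = $8,261.28.
Option A is lower by $334.44.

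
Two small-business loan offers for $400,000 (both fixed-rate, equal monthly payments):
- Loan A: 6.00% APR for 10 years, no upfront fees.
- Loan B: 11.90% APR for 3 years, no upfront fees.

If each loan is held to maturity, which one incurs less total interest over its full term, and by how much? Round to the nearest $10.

Loan A: at 6.00% the monthly rate is 0.0050000, so the payment is 400,000 × 0.0050000 / (1 − 1.0050000^−120) = $4,440.82.
Total interest on Loan A = 120 × $4,440.82 − $400,000 = $132,898.40.
Loan B: at 11.90% the monthly rate is 0.0099167, so the payment is 400,000 × 0.0099167 / (1 − 1.0099167^−36) = $13,266.63.
Total interest on Loan B = 36 × $13,266.63 − $400,000 = $77,598.68.
Loan B is lower by $55,299.72.

Loan B by $55,300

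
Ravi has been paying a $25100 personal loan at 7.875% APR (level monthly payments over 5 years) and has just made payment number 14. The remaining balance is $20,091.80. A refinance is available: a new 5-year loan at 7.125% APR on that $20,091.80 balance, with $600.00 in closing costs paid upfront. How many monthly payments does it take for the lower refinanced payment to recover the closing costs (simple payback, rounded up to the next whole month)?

6 months

Current payment = 25,100 × 7.875%/12 / (1 − (1+0.0065625)^−60) = $507.44.
Refinanced payment = 20,091.80 × 0.0059375 / (1 − (1+0.0059375)^−60) = $399.03.
Monthly savings = $507.44 − $399.03 = $108.41.
Break-even = $600.00 / $108.41 = 5.53 → 6 months.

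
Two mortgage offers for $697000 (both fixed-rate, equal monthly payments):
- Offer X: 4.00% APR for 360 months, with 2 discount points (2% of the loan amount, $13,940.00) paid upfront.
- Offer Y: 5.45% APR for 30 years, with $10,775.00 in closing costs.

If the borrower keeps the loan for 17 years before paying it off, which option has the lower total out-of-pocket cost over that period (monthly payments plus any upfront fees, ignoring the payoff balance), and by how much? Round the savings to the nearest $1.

Offer X by $120,881

Offer X: monthly rate = 4%/12 = 0.0033333; payment = 697,000 × 0.0033333 / (1 − (1+0.0033333)^−360) = $3,327.58.
Offer Y: at 5.45% the monthly rate is 0.0045417, so the payment is 697,000 × 0.0045417 / (1 − 1.0045417^−360) = $3,935.65.
Over 204 months: Offer X costs 204 × $3,327.58 + $13,940.00 = $692,766.32; Offer Y costs 204 × $3,935.65 + $10,775.00 = $813,647.60.
Offer X is cheaper by $813,647.60 − $692,766.32 = $120,881.28.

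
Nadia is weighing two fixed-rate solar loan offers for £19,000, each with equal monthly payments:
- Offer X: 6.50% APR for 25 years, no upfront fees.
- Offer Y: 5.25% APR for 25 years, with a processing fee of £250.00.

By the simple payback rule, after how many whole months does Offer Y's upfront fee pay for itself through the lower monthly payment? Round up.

18 months

Offer X: monthly rate = 6.5%/12 = 0.0054167; payment = 19,000 × 0.0054167 / (1 − (1+0.0054167)^−300) = £128.29.
Offer Y: at 5.25% the monthly rate is 0.0043750, so the payment is 19,000 × 0.0043750 / (1 − 1.0043750^−300) = £113.86.
Monthly savings = £128.29 − £113.86 = £14.43.
Break-even = £250.00 / £14.43 = 17.33 → 18 months.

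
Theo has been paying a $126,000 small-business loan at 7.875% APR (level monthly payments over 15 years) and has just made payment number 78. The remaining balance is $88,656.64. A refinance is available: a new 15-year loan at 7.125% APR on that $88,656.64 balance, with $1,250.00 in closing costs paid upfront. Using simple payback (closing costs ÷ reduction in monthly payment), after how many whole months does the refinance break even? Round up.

4 months

Current payment = 126,000 × 7.875%/12 / (1 − (1+0.0065625)^−180) = $1,195.05.
Refinanced payment = 88,656.64 × 0.0059375 / (1 − (1+0.0059375)^−180) = $803.08.
Monthly savings = $1,195.05 − $803.08 = $391.97.
Break-even = $1,250.00 / $391.97 = 3.19 → 4 months.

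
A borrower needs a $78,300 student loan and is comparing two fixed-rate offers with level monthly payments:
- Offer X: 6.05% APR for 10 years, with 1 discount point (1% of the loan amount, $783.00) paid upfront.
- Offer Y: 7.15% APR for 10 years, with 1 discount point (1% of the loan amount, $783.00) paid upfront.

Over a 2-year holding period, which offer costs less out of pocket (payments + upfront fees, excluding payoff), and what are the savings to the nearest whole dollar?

Offer X: monthly rate = 6.05%/12 = 0.0050417; payment = 78,300 × 0.0050417 / (1 − (1+0.0050417)^−120) = $871.26.
Offer Y: monthly rate = 7.15%/12 = 0.0059583; payment = 78,300 × 0.0059583 / (1 − (1+0.0059583)^−120) = $915.19.
Over 24 months: Offer X costs 24 × $871.26 + $783.00 = $21,693.24; Offer Y costs 24 × $915.19 + $783.00 = $22,747.56.
Offer X is cheaper by $22,747.56 − $21,693.24 = $1,054.32.

Offer X by $1,054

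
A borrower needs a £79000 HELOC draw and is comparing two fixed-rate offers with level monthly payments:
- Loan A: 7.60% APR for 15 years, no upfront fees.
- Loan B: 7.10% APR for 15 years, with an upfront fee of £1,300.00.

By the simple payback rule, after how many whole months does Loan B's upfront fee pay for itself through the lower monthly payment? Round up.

Loan A: at 7.60% the monthly rate is 0.0063333, so the payment is 79,000 × 0.0063333 / (1 − 1.0063333^−180) = £736.84.
Loan B: monthly rate = 7.1%/12 = 0.0059167; payment = 79,000 × 0.0059167 / (1 − (1+0.0059167)^−180) = £714.50.
Monthly savings = £736.84 − £714.50 = £22.34.
Break-even = £1,300.00 / £22.34 = 58.19 → 59 months.

59 months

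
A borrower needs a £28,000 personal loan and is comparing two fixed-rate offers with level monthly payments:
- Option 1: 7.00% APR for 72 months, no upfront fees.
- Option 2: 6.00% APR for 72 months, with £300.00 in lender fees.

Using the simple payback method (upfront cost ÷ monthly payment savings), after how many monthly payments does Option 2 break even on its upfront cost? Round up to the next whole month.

Option 1: at 7.00% the monthly rate is 0.0058333, so the payment is 28,000 × 0.0058333 / (1 − 1.0058333^−72) = £477.37.
Option 2: monthly rate = 6%/12 = 0.0050000; payment = 28,000 × 0.0050000 / (1 − (1+0.0050000)^−72) = £464.04.
Monthly savings = £477.37 − £464.04 = £13.33.
Break-even = £300.00 / £13.33 = 22.51 → 23 months.

23 months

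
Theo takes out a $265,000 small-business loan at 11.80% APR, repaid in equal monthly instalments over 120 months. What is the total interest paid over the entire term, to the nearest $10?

$187,570

At 11.80% the monthly rate is 0.0098333, so the payment is 265,000 × 0.0098333 / (1 − 1.0098333^−120) = $3,771.40.
Total paid = 120 × $3,771.40 = $452,568.00; interest = $452,568.00 − $265,000 = $187,568.00.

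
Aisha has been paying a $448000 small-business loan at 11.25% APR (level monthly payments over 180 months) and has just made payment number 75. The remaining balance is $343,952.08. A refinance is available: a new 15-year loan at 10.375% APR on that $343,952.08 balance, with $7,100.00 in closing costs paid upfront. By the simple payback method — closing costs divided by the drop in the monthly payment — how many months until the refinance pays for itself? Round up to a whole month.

6 months

Current payment = 448,000 × 11.25%/12 / (1 − (1+0.0093750)^−180) = $5,162.50.
Refinanced payment = 343,952.08 × 0.0086458 / (1 − (1+0.0086458)^−180) = $3,775.43.
Monthly savings = $5,162.50 − $3,775.43 = $1,387.07.
Break-even = $7,100.00 / $1,387.07 = 5.12 → 6 months.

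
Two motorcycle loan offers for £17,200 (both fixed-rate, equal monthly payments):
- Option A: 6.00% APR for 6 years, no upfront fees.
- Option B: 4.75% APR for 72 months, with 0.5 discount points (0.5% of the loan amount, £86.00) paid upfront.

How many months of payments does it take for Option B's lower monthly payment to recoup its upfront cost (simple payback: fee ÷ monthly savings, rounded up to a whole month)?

9 months

Option A: at 6.00% the monthly rate is 0.0050000, so the payment is 17,200 × 0.0050000 / (1 − 1.0050000^−72) = £285.05.
Option B: at 4.75% the monthly rate is 0.0039583, so the payment is 17,200 × 0.0039583 / (1 − 1.0039583^−72) = £275.01.
Monthly savings = £285.05 − £275.01 = £10.04.
Break-even = £86.00 / £10.04 = 8.57 → 9 months.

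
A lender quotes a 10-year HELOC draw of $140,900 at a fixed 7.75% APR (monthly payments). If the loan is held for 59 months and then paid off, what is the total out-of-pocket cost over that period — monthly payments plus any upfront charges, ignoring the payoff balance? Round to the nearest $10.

At 7.75% the monthly rate is 0.0064583, so the payment is 140,900 × 0.0064583 / (1 − 1.0064583^−120) = $1,690.95.
Total outlay = 59 × $1,690.95 = $99,766.05.

$99,770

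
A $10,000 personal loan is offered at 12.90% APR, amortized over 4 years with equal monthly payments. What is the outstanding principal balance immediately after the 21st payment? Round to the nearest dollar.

$6,246

With monthly rate i = 12.9%/12 = 0.0107500, the balance after k of n payments is P · [(1+i)^n − (1+i)^k] / [(1+i)^n − 1].
(1+0.0107500)^48 = 1.67070588 and (1+0.0107500)^21 = 1.25175331, so the balance is 10,000 × (1.67070588 − 1.25175331) / (1.67070588 − 1) = $6,246.44.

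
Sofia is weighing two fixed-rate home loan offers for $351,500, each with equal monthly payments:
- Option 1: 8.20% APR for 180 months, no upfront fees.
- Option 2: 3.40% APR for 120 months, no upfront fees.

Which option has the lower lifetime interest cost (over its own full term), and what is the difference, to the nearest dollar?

Option 2 by $196,841

Option 1: at 8.20% the monthly rate is 0.0068333, so the payment is 351,500 × 0.0068333 / (1 − 1.0068333^−180) = $3,399.83.
Total interest on Option 1 = 180 × $3,399.83 − $351,500 = $260,469.40.
Option 2: at 3.40% the monthly rate is 0.0028333, so the payment is 351,500 × 0.0028333 / (1 − 1.0028333^−120) = $3,459.40.
Total interest on Option 2 = 120 × $3,459.40 − $351,500 = $63,628.00.
Option 2 is lower by $196,841.40.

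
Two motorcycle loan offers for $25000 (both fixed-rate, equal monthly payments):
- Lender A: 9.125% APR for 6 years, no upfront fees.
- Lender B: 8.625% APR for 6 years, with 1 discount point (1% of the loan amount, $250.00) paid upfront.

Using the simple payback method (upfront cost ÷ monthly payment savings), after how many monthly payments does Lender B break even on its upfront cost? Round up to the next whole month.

41 months

Lender A: at 9.125% the monthly rate is 0.0076042, so the payment is 25,000 × 0.0076042 / (1 − 1.0076042^−72) = $452.19.
Lender B: at 8.625% the monthly rate is 0.0071875, so the payment is 25,000 × 0.0071875 / (1 − 1.0071875^−72) = $446.00.
Monthly savings = $452.19 − $446.00 = $6.19.
Break-even = $250.00 / $6.19 = 40.39 → 41 months.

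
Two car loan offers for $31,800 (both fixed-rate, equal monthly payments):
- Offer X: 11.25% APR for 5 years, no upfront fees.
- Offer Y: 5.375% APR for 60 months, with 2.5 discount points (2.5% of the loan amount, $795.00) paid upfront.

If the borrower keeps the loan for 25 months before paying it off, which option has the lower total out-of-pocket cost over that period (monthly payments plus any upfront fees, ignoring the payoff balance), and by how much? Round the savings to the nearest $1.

Offer Y by $1,450

Offer X: at 11.25% the monthly rate is 0.0093750, so the payment is 31,800 × 0.0093750 / (1 − 1.0093750^−60) = $695.38.
Offer Y: monthly rate = 5.375%/12 = 0.0044792; payment = 31,800 × 0.0044792 / (1 − (1+0.0044792)^−60) = $605.58.
Over 25 months: Offer X costs 25 × $695.38 = $17,384.50; Offer Y costs 25 × $605.58 + $795.00 = $15,934.50.
Offer Y is cheaper by $17,384.50 − $15,934.50 = $1,450.00.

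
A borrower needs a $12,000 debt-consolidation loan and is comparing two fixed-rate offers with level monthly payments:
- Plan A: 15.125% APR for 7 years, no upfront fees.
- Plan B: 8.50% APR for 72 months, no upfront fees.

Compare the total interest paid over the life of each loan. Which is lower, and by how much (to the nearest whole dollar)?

Plan A: monthly rate = 15.125%/12 = 0.0126042; payment = 12,000 × 0.0126042 / (1 − (1+0.0126042)^−84) = $232.40.
Total interest on Plan A = 84 × $232.40 − $12,000 = $7,521.60.
Plan B: at 8.50% the monthly rate is 0.0070833, so the payment is 12,000 × 0.0070833 / (1 − 1.0070833^−72) = $213.34.
Total interest on Plan B = 72 × $213.34 − $12,000 = $3,360.48.
Plan B is lower by $4,161.12.

Plan B by $4,161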